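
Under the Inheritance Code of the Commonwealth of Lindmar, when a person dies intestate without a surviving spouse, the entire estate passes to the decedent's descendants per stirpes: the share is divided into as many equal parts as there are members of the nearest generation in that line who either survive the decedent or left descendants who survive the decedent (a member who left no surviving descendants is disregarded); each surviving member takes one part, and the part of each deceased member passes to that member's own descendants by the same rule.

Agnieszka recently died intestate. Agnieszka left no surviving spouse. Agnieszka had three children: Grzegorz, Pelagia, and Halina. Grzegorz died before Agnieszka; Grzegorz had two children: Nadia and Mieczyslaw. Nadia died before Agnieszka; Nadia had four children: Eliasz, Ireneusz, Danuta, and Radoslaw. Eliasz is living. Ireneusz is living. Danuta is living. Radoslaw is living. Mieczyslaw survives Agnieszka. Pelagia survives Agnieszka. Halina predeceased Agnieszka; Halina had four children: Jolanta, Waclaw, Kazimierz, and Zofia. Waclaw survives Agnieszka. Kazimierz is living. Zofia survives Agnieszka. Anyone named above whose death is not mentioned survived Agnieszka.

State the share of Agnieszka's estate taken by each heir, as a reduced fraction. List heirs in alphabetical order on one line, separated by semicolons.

There is no surviving spouse, so the entire estate passes to Agnieszka's descendants per stirpes.
The estate is divided into 3 equal shares of 1/3 among Grzegorz, Pelagia, Halina.
Grzegorz predeceased; the 1/3 allotted to Grzegorz's branch passes to Grzegorz's issue by representation.
The 1/3 is divided into 2 equal shares of 1/6 among Nadia, Mieczyslaw.
Nadia predeceased; the 1/6 allotted to Nadia's branch passes to Nadia's issue by representation.
The 1/6 is divided into 4 equal shares of 1/24 among Eliasz, Ireneusz, Danuta, Radoslaw.
Eliasz is living and takes 1/24.
Ireneusz is living and takes 1/24.
Danuta is living and takes 1/24.
Radoslaw is living and takes 1/24.
Mieczyslaw is living and takes 1/6.
Pelagia is living and takes 1/3.
Halina predeceased; the 1/3 allotted to Halina's branch passes to Halina's issue by representation.
The 1/3 is divided into 4 equal shares of 1/12 among Jolanta, Waclaw, Kazimierz, Zofia.
Jolanta is living and takes 1/12.
Waclaw is living and takes 1/12.
Kazimierz is living and takes 1/12.
Zofia is living and takes 1/12.

Danuta 1/24; Eliasz 1/24; Ireneusz 1/24; Jolanta 1/12; Kazimierz 1/12; Mieczyslaw 1/6; Pelagia 1/3; Radoslaw 1/24; Waclaw 1/12; Zofia 1/12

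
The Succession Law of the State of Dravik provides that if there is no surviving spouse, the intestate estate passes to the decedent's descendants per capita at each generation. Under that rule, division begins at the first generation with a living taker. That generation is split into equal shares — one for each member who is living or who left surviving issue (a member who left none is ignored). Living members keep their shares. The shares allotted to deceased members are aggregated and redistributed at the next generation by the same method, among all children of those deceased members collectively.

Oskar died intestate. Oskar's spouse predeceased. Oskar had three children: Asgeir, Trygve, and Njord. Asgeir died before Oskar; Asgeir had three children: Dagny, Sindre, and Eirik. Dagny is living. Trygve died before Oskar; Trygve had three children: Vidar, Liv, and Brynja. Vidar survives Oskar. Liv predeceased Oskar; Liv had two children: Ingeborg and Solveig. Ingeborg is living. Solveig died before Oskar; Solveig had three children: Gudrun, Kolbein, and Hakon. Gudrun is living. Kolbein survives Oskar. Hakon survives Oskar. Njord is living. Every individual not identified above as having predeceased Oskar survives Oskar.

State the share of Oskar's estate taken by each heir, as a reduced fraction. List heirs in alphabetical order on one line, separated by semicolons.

Brynja 1/9; Dagny 1/9; Eirik 1/9; Gudrun 1/54; Hakon 1/54; Ingeborg 1/18; Kolbein 1/54; Njord 1/3; Sindre 1/9; Vidar 1/9

There is no surviving spouse, so the entire estate passes to Oskar's descendants per capita at each generation.
At generation 1 (Asgeir, Trygve, Njord) there are 3 shares of (1)/3 = 1/3 each.
Living: Njord — each takes 1/3.
Deceased: Asgeir and Trygve. Their combined 2/3 is pooled and carried to generation 2.
At generation 2 (Dagny, Sindre, Eirik, Vidar, Liv, Brynja) there are 6 shares of (2/3)/6 = 1/9 each.
Living: Dagny, Sindre, Eirik, Vidar, and Brynja — each takes 1/9.
Deceased: Liv. That 1/9 share is carried to generation 3.
At generation 3 (Ingeborg, Solveig) there are 2 shares of (1/9)/2 = 1/18 each.
Living: Ingeborg — each takes 1/18.
Deceased: Solveig. That 1/18 share is carried to generation 4.
At generation 4 (Gudrun, Kolbein, Hakon) there are 3 shares of (1/18)/3 = 1/54 each.
Living: Gudrun, Kolbein, and Hakon — each takes 1/54.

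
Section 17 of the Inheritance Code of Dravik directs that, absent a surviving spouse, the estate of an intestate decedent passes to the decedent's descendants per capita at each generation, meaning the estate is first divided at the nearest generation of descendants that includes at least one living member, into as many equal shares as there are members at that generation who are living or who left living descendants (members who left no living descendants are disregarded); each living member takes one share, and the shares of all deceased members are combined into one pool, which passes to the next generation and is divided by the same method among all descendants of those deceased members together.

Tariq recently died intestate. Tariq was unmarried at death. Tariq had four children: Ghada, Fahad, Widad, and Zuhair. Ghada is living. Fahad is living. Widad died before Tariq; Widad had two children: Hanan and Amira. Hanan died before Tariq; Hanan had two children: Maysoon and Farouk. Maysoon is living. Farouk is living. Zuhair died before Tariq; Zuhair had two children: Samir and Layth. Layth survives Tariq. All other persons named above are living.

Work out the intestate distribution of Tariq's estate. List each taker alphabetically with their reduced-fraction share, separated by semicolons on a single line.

There is no surviving spouse, so the entire estate passes to Tariq's descendants per capita at each generation.
At generation 1 (Ghada, Fahad, Widad, Zuhair) there are 4 shares of (1)/4 = 1/4 each.
Living: Ghada and Fahad — each takes 1/4.
Deceased: Widad and Zuhair. Their combined 1/2 is pooled and carried to generation 2.
At generation 2 (Hanan, Amira, Samir, Layth) there are 4 shares of (1/2)/4 = 1/8 each.
Living: Amira, Samir, and Layth — each takes 1/8.
Deceased: Hanan. That 1/8 share is carried to generation 3.
At generation 3 (Maysoon, Farouk) there are 2 shares of (1/8)/2 = 1/16 each.
Living: Maysoon and Farouk — each takes 1/16.

Amira 1/8; Fahad 1/4; Farouk 1/16; Ghada 1/4; Layth 1/8; Maysoon 1/16; Samir 1/8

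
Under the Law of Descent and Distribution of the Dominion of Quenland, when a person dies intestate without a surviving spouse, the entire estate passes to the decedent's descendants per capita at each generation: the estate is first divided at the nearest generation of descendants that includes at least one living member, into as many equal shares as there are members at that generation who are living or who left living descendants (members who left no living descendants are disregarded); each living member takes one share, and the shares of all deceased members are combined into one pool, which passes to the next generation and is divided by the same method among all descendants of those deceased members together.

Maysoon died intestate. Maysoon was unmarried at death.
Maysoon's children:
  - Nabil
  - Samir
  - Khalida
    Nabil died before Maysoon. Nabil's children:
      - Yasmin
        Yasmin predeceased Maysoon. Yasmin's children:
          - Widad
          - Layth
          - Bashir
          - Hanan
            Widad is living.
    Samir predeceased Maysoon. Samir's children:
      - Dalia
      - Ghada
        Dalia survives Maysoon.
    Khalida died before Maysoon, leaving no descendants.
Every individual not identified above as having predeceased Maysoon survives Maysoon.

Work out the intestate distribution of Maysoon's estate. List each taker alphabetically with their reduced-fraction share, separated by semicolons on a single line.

There is no surviving spouse, so the entire estate passes to Maysoon's descendants per capita at each generation.
No one at generation 1 (Nabil, Samir) is living; moving to the next generation.
At generation 2 (Yasmin, Dalia, Ghada) there are 3 shares of (1)/3 = 1/3 each.
Living: Dalia and Ghada — each takes 1/3.
Deceased: Yasmin. That 1/3 share is carried to generation 3.
At generation 3 (Widad, Layth, Bashir, Hanan) there are 4 shares of (1/3)/4 = 1/12 each.
Living: Widad, Layth, Bashir, and Hanan — each takes 1/12.

Bashir 1/12; Dalia 1/3; Ghada 1/3; Hanan 1/12; Layth 1/12; Widad 1/12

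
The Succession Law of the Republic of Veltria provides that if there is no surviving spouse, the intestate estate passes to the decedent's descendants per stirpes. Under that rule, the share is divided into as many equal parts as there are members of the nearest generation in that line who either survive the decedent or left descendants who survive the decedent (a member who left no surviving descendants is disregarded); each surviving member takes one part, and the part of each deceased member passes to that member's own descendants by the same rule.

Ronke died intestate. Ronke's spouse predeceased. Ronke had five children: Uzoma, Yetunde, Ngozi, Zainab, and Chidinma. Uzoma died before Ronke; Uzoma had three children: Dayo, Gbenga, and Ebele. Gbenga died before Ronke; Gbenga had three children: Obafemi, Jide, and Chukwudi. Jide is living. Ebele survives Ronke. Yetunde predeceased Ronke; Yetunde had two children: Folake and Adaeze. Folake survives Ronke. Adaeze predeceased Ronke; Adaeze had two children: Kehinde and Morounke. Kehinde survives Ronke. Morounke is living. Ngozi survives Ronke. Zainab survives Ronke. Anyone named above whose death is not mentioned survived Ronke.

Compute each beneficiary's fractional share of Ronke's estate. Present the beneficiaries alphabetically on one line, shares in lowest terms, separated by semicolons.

Chidinma 1/5; Chukwudi 1/45; Dayo 1/15; Ebele 1/15; Folake 1/10; Jide 1/45; Kehinde 1/20; Morounke 1/20; Ngozi 1/5; Obafemi 1/45; Zainab 1/5

There is no surviving spouse, so the entire estate passes to Ronke's descendants per stirpes.
The estate is divided into 5 equal shares of 1/5 among Uzoma, Yetunde, Ngozi, Zainab, Chidinma.
Uzoma predeceased; the 1/5 allotted to Uzoma's branch passes to Uzoma's issue by representation.
The 1/5 is divided into 3 equal shares of 1/15 among Dayo, Gbenga, Ebele.
Dayo is living and takes 1/15.
Gbenga predeceased; the 1/15 allotted to Gbenga's branch passes to Gbenga's issue by representation.
The 1/15 is divided into 3 equal shares of 1/45 among Obafemi, Jide, Chukwudi.
Obafemi is living and takes 1/45.
Jide is living and takes 1/45.
Chukwudi is living and takes 1/45.
Ebele is living and takes 1/15.
Yetunde predeceased; the 1/5 allotted to Yetunde's branch passes to Yetunde's issue by representation.
The 1/5 is divided into 2 equal shares of 1/10 among Folake, Adaeze.
Folake is living and takes 1/10.
Adaeze predeceased; the 1/10 allotted to Adaeze's branch passes to Adaeze's issue by representation.
The 1/10 is divided into 2 equal shares of 1/20 among Kehinde, Morounke.
Kehinde is living and takes 1/20.
Morounke is living and takes 1/20.
Ngozi is living and takes 1/5.
Zainab is living and takes 1/5.
Chidinma is living and takes 1/5.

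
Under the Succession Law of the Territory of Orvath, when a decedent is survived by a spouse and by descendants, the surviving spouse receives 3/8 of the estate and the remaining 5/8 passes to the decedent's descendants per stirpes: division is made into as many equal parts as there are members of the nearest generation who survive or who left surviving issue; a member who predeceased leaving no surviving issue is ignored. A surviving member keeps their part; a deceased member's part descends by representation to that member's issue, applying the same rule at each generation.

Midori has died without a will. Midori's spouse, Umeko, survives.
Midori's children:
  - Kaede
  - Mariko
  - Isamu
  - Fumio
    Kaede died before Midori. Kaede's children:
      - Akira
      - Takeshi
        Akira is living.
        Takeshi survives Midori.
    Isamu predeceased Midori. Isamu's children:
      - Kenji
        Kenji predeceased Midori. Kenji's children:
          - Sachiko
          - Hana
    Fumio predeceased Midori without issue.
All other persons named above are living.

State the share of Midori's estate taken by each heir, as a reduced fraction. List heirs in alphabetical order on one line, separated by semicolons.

Umeko, as surviving spouse, takes 3/8.
The remaining 5/8 passes to Midori's descendants per stirpes.
Fumio left no surviving issue, so that branch lapses and is disregarded.
The 5/8 is divided into 3 equal shares of 5/24 among Kaede, Mariko, Isamu.
Kaede predeceased; the 5/24 allotted to Kaede's branch passes to Kaede's issue by representation.
The 5/24 is divided into 2 equal shares of 5/48 among Akira, Takeshi.
Akira is living and takes 5/48.
Takeshi is living and takes 5/48.
Mariko is living and takes 5/24.
Isamu predeceased; the 5/24 allotted to Isamu's branch passes to Isamu's issue by representation.
Kenji's line is the sole branch at this level, so the full 5/24 passes to Kenji's issue by representation.
The 5/24 is divided into 2 equal shares of 5/48 among Sachiko, Hana.
Sachiko is living and takes 5/48.
Hana is living and takes 5/48.

Akira 5/48; Hana 5/48; Mariko 5/24; Sachiko 5/48; Takeshi 5/48; Umeko 3/8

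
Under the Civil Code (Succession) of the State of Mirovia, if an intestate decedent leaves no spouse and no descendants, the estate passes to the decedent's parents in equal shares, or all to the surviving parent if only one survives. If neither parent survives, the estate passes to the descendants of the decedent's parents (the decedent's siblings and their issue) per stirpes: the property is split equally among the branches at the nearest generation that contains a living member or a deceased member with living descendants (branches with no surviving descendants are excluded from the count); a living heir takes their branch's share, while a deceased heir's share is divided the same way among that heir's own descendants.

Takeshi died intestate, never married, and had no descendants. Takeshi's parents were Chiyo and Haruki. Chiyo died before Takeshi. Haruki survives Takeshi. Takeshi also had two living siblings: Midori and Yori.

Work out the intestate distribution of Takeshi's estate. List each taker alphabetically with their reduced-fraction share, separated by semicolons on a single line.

Only one parent, Haruki, survives, so Haruki takes the entire estate. The siblings take nothing because a surviving parent has priority.

Haruki 1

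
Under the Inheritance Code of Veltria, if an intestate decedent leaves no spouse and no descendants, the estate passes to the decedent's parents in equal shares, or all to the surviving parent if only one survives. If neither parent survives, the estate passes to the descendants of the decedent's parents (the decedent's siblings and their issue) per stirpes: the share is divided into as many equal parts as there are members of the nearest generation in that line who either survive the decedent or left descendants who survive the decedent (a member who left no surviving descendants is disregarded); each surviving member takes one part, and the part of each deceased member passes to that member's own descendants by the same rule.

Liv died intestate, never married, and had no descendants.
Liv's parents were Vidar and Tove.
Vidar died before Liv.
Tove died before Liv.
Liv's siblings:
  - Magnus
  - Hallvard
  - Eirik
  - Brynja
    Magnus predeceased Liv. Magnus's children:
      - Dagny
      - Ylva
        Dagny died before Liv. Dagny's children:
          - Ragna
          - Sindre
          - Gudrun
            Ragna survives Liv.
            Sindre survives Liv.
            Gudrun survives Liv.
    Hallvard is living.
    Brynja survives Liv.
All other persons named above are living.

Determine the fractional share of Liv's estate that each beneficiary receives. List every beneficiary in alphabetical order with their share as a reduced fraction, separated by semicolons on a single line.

Neither parent survives and there are no descendants, so the estate passes to Liv's siblings and their issue per stirpes.
The estate is divided into 4 equal shares of 1/4 among Magnus, Hallvard, Eirik, Brynja.
Magnus predeceased; the 1/4 allotted to Magnus's branch passes to Magnus's issue by representation.
The 1/4 is divided into 2 equal shares of 1/8 among Dagny, Ylva.
Dagny predeceased; the 1/8 allotted to Dagny's branch passes to Dagny's issue by representation.
The 1/8 is divided into 3 equal shares of 1/24 among Ragna, Sindre, Gudrun.
Ragna is living and takes 1/24.
Sindre is living and takes 1/24.
Gudrun is living and takes 1/24.
Ylva is living and takes 1/8.
Hallvard is living and takes 1/4.
Eirik is living and takes 1/4.
Brynja is living and takes 1/4.

Brynja 1/4; Eirik 1/4; Gudrun 1/24; Hallvard 1/4; Ragna 1/24; Sindre 1/24; Ylva 1/8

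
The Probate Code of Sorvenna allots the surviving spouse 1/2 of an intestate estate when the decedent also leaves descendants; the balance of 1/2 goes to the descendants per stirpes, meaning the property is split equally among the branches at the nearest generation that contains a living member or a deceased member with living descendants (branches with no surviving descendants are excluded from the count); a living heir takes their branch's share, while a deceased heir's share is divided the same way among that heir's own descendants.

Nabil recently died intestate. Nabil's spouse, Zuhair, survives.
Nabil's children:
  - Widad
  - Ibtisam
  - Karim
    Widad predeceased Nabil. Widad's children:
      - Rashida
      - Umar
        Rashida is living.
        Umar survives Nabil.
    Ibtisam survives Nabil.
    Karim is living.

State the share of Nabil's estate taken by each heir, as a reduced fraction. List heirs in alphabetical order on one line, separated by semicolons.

Ibtisam 1/6; Karim 1/6; Rashida 1/12; Umar 1/12; Zuhair 1/2

Zuhair, as surviving spouse, takes 1/2.
The remaining 1/2 passes to Nabil's descendants per stirpes.
The 1/2 is divided into 3 equal shares of 1/6 among Widad, Ibtisam, Karim.
Widad predeceased; the 1/6 allotted to Widad's branch passes to Widad's issue by representation.
The 1/6 is divided into 2 equal shares of 1/12 among Rashida, Umar.
Rashida is living and takes 1/12.
Umar is living and takes 1/12.
Ibtisam is living and takes 1/6.
Karim is living and takes 1/6.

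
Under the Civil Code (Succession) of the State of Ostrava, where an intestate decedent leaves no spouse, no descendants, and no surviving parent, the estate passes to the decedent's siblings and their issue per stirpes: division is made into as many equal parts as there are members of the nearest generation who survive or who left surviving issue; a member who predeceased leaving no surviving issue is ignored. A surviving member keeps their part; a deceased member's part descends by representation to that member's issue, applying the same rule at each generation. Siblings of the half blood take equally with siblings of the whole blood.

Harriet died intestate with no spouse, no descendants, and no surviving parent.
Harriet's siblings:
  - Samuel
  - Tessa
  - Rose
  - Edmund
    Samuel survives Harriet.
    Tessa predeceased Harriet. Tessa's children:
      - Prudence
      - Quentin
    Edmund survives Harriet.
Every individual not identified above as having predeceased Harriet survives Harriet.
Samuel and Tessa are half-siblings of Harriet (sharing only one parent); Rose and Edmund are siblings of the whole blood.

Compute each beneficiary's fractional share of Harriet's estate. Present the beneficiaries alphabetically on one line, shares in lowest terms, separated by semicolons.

No spouse, descendants, or parent survives, so the estate passes to Harriet's siblings per stirpes.
Half-blood and whole-blood siblings take equally under the stated rule.
The estate is divided into 4 equal shares of 1/4 among Samuel, Tessa, Rose, Edmund.
Samuel is living and takes 1/4.
Tessa predeceased; the 1/4 allotted to Tessa's branch passes to Tessa's issue by representation.
The 1/4 is divided into 2 equal shares of 1/8 among Prudence, Quentin.
Prudence is living and takes 1/8.
Quentin is living and takes 1/8.
Rose is living and takes 1/4.
Edmund is living and takes 1/4.

Edmund 1/4; Prudence 1/8; Quentin 1/8; Rose 1/4; Samuel 1/4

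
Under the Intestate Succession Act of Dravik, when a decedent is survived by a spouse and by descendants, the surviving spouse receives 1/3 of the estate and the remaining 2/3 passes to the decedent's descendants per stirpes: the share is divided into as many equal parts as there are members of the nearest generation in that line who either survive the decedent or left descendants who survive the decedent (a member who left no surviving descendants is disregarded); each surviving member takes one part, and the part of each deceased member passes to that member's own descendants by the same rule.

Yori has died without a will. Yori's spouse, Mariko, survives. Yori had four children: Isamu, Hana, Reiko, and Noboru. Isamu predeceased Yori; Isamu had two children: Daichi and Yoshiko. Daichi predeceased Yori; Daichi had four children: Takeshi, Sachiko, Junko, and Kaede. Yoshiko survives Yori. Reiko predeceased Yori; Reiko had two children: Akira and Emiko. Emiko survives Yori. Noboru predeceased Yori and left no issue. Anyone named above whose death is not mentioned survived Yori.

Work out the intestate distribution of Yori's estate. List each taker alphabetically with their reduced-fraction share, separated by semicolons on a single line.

Mariko, as surviving spouse, takes 1/3.
The remaining 2/3 passes to Yori's descendants per stirpes.
Noboru left no surviving issue, so that branch lapses and is disregarded.
The 2/3 is divided into 3 equal shares of 2/9 among Isamu, Hana, Reiko.
Isamu predeceased; the 2/9 allotted to Isamu's branch passes to Isamu's issue by representation.
The 2/9 is divided into 2 equal shares of 1/9 among Daichi, Yoshiko.
Daichi predeceased; the 1/9 allotted to Daichi's branch passes to Daichi's issue by representation.
The 1/9 is divided into 4 equal shares of 1/36 among Takeshi, Sachiko, Junko, Kaede.
Takeshi is living and takes 1/36.
Sachiko is living and takes 1/36.
Junko is living and takes 1/36.
Kaede is living and takes 1/36.
Yoshiko is living and takes 1/9.
Hana is living and takes 2/9.
Reiko predeceased; the 2/9 allotted to Reiko's branch passes to Reiko's issue by representation.
The 2/9 is divided into 2 equal shares of 1/9 among Akira, Emiko.
Akira is living and takes 1/9.
Emiko is living and takes 1/9.

Akira 1/9; Emiko 1/9; Hana 2/9; Junko 1/36; Kaede 1/36; Mariko 1/3; Sachiko 1/36; Takeshi 1/36; Yoshiko 1/9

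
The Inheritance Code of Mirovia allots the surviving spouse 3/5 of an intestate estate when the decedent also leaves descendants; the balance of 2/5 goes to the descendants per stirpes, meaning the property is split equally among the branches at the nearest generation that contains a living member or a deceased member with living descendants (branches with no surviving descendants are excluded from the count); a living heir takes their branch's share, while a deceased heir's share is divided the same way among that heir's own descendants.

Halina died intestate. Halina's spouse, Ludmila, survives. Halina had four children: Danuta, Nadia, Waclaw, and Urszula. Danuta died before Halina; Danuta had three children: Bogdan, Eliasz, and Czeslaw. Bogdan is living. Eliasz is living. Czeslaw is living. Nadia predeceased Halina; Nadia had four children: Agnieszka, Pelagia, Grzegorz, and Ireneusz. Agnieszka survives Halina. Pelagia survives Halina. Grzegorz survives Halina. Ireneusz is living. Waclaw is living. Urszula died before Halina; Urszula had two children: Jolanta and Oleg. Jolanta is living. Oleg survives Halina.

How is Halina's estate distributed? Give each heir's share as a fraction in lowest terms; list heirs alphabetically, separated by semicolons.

Ludmila, as surviving spouse, takes 3/5.
The remaining 2/5 passes to Halina's descendants per stirpes.
The 2/5 is divided into 4 equal shares of 1/10 among Danuta, Nadia, Waclaw, Urszula.
Danuta predeceased; the 1/10 allotted to Danuta's branch passes to Danuta's issue by representation.
The 1/10 is divided into 3 equal shares of 1/30 among Bogdan, Eliasz, Czeslaw.
Bogdan is living and takes 1/30.
Eliasz is living and takes 1/30.
Czeslaw is living and takes 1/30.
Nadia predeceased; the 1/10 allotted to Nadia's branch passes to Nadia's issue by representation.
The 1/10 is divided into 4 equal shares of 1/40 among Agnieszka, Pelagia, Grzegorz, Ireneusz.
Agnieszka is living and takes 1/40.
Pelagia is living and takes 1/40.
Grzegorz is living and takes 1/40.
Ireneusz is living and takes 1/40.
Waclaw is living and takes 1/10.
Urszula predeceased; the 1/10 allotted to Urszula's branch passes to Urszula's issue by representation.
The 1/10 is divided into 2 equal shares of 1/20 among Jolanta, Oleg.
Jolanta is living and takes 1/20.
Oleg is living and takes 1/20.

Agnieszka 1/40; Bogdan 1/30; Czeslaw 1/30; Eliasz 1/30; Grzegorz 1/40; Ireneusz 1/40; Jolanta 1/20; Ludmila 3/5; Oleg 1/20; Pelagia 1/40; Waclaw 1/10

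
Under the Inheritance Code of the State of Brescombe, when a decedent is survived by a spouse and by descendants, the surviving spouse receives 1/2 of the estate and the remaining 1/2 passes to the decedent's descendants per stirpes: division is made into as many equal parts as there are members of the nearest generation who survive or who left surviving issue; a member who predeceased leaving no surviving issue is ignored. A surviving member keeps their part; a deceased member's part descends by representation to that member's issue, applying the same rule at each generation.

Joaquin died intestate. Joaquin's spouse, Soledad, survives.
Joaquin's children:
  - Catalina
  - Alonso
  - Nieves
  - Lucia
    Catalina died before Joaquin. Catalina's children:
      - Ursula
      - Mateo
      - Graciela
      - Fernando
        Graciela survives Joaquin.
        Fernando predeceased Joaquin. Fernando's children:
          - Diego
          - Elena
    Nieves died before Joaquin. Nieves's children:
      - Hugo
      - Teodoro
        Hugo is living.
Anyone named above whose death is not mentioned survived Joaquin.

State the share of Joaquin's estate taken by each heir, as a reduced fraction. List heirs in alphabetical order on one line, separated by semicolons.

Alonso 1/8; Diego 1/64; Elena 1/64; Graciela 1/32; Hugo 1/16; Lucia 1/8; Mateo 1/32; Soledad 1/2; Teodoro 1/16; Ursula 1/32

Soledad, as surviving spouse, takes 1/2.
The remaining 1/2 passes to Joaquin's descendants per stirpes.
The 1/2 is divided into 4 equal shares of 1/8 among Catalina, Alonso, Nieves, Lucia.
Catalina predeceased; the 1/8 allotted to Catalina's branch passes to Catalina's issue by representation.
The 1/8 is divided into 4 equal shares of 1/32 among Ursula, Mateo, Graciela, Fernando.
Ursula is living and takes 1/32.
Mateo is living and takes 1/32.
Graciela is living and takes 1/32.
Fernando predeceased; the 1/32 allotted to Fernando's branch passes to Fernando's issue by representation.
The 1/32 is divided into 2 equal shares of 1/64 among Diego, Elena.
Diego is living and takes 1/64.
Elena is living and takes 1/64.
Alonso is living and takes 1/8.
Nieves predeceased; the 1/8 allotted to Nieves's branch passes to Nieves's issue by representation.
The 1/8 is divided into 2 equal shares of 1/16 among Hugo, Teodoro.
Hugo is living and takes 1/16.
Teodoro is living and takes 1/16.
Lucia is living and takes 1/8.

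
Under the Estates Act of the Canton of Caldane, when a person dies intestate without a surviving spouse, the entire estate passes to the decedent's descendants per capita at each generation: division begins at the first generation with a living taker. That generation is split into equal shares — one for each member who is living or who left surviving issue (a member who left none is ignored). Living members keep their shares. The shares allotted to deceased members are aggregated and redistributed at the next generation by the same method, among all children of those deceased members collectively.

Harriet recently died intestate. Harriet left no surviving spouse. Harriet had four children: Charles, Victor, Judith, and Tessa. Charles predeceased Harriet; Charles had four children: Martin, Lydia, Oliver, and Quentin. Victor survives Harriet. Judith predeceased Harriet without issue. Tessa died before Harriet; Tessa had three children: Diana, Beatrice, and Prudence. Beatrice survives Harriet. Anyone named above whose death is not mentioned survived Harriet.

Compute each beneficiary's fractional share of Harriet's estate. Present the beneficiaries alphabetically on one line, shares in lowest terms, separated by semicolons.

Beatrice 2/21; Diana 2/21; Lydia 2/21; Martin 2/21; Oliver 2/21; Prudence 2/21; Quentin 2/21; Victor 1/3

There is no surviving spouse, so the entire estate passes to Harriet's descendants per capita at each generation.
At generation 1 (Charles, Victor, Tessa) there are 3 shares of (1)/3 = 1/3 each.
Living: Victor — each takes 1/3.
Deceased: Charles and Tessa. Their combined 2/3 is pooled and carried to generation 2.
At generation 2 (Martin, Lydia, Oliver, Quentin, Diana, Beatrice, Prudence) there are 7 shares of (2/3)/7 = 2/21 each.
Living: Martin, Lydia, Oliver, Quentin, Diana, Beatrice, and Prudence — each takes 2/21.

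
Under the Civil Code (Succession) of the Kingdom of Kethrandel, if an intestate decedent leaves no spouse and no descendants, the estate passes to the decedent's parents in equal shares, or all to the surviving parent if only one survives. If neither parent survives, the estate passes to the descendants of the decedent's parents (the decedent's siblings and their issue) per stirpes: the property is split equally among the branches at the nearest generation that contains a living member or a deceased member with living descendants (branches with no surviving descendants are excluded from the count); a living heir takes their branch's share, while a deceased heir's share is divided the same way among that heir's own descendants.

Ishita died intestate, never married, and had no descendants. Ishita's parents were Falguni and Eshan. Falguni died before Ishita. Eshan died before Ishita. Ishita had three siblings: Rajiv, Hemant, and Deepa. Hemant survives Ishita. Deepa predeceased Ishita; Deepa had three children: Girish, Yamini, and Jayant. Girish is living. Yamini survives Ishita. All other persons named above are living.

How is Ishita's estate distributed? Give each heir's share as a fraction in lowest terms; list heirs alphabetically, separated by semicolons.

Girish 1/9; Hemant 1/3; Jayant 1/9; Rajiv 1/3; Yamini 1/9

Neither parent survives and there are no descendants, so the estate passes to Ishita's siblings and their issue per stirpes.
The estate is divided into 3 equal shares of 1/3 among Rajiv, Hemant, Deepa.
Rajiv is living and takes 1/3.
Hemant is living and takes 1/3.
Deepa predeceased; the 1/3 allotted to Deepa's branch passes to Deepa's issue by representation.
The 1/3 is divided into 3 equal shares of 1/9 among Girish, Yamini, Jayant.
Girish is living and takes 1/9.
Yamini is living and takes 1/9.
Jayant is living and takes 1/9.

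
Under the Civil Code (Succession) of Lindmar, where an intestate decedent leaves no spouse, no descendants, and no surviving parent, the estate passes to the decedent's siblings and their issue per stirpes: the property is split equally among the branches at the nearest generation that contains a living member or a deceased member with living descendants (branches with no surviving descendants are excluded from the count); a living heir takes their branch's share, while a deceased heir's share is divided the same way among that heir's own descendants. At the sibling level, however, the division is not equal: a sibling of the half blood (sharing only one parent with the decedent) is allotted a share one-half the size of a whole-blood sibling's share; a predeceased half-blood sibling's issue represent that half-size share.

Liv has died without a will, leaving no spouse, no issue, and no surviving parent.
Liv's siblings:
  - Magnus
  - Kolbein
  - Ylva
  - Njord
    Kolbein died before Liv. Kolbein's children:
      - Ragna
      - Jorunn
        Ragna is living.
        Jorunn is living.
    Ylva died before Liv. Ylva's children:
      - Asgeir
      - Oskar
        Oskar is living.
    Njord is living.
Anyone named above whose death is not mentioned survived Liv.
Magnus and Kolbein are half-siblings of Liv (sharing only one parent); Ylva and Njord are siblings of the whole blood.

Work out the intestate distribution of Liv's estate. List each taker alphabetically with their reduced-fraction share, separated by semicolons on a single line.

Asgeir 1/6; Jorunn 1/12; Magnus 1/6; Njord 1/3; Oskar 1/6; Ragna 1/12

No spouse, descendants, or parent survives, so the estate passes to Liv's siblings per stirpes.
Half-blood siblings count for one-half the weight of whole-blood siblings at the initial division.
Dividing 1 in proportion to weights (total weight 3): Magnus (weight 1/2) → 1/6; Kolbein (weight 1/2) → 1/6; Ylva (weight 1) → 1/3; Njord (weight 1) → 1/3.
Magnus is living and takes 1/6.
Kolbein predeceased; the 1/6 allotted to Kolbein's branch passes to Kolbein's issue by representation.
The 1/6 is divided into 2 equal shares of 1/12 among Ragna, Jorunn.
Ragna is living and takes 1/12.
Jorunn is living and takes 1/12.
Ylva predeceased; the 1/3 allotted to Ylva's branch passes to Ylva's issue by representation.
The 1/3 is divided into 2 equal shares of 1/6 among Asgeir, Oskar.
Asgeir is living and takes 1/6.
Oskar is living and takes 1/6.
Njord is living and takes 1/3.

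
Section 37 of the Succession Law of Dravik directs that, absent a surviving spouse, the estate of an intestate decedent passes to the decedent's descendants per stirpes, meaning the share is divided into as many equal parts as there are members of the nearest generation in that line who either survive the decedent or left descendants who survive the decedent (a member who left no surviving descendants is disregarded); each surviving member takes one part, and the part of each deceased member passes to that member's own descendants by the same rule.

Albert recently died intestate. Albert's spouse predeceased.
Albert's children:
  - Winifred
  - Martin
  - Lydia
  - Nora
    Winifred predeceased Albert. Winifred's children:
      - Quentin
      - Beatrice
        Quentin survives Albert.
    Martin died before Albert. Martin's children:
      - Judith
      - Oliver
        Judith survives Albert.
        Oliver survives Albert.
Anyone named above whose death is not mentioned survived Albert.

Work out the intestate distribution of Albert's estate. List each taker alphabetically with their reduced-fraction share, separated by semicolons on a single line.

There is no surviving spouse, so the entire estate passes to Albert's descendants per stirpes.
The estate is divided into 4 equal shares of 1/4 among Winifred, Martin, Lydia, Nora.
Winifred predeceased; the 1/4 allotted to Winifred's branch passes to Winifred's issue by representation.
The 1/4 is divided into 2 equal shares of 1/8 among Quentin, Beatrice.
Quentin is living and takes 1/8.
Beatrice is living and takes 1/8.
Martin predeceased; the 1/4 allotted to Martin's branch passes to Martin's issue by representation.
The 1/4 is divided into 2 equal shares of 1/8 among Judith, Oliver.
Judith is living and takes 1/8.
Oliver is living and takes 1/8.
Lydia is living and takes 1/4.
Nora is living and takes 1/4.

Beatrice 1/8; Judith 1/8; Lydia 1/4; Nora 1/4; Oliver 1/8; Quentin 1/8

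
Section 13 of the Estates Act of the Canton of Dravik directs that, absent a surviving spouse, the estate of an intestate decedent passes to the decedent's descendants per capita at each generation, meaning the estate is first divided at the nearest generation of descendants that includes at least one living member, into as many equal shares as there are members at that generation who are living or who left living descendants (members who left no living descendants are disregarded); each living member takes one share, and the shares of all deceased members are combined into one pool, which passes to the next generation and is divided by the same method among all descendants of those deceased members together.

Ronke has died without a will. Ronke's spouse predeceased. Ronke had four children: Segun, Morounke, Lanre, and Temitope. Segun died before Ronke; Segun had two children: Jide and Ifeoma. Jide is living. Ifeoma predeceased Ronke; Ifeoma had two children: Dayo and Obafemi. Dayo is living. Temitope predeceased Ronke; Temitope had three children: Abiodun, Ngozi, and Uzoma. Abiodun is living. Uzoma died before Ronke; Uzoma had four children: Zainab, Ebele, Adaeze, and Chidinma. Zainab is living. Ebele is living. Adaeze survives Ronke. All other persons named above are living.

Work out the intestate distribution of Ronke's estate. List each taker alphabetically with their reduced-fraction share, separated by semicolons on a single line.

There is no surviving spouse, so the entire estate passes to Ronke's descendants per capita at each generation.
At generation 1 (Segun, Morounke, Lanre, Temitope) there are 4 shares of (1)/4 = 1/4 each.
Living: Morounke and Lanre — each takes 1/4.
Deceased: Segun and Temitope. Their combined 1/2 is pooled and carried to generation 2.
At generation 2 (Jide, Ifeoma, Abiodun, Ngozi, Uzoma) there are 5 shares of (1/2)/5 = 1/10 each.
Living: Jide, Abiodun, and Ngozi — each takes 1/10.
Deceased: Ifeoma and Uzoma. Their combined 1/5 is pooled and carried to generation 3.
At generation 3 (Dayo, Obafemi, Zainab, Ebele, Adaeze, Chidinma) there are 6 shares of (1/5)/6 = 1/30 each.
Living: Dayo, Obafemi, Zainab, Ebele, Adaeze, and Chidinma — each takes 1/30.

Abiodun 1/10; Adaeze 1/30; Chidinma 1/30; Dayo 1/30; Ebele 1/30; Jide 1/10; Lanre 1/4; Morounke 1/4; Ngozi 1/10; Obafemi 1/30; Zainab 1/30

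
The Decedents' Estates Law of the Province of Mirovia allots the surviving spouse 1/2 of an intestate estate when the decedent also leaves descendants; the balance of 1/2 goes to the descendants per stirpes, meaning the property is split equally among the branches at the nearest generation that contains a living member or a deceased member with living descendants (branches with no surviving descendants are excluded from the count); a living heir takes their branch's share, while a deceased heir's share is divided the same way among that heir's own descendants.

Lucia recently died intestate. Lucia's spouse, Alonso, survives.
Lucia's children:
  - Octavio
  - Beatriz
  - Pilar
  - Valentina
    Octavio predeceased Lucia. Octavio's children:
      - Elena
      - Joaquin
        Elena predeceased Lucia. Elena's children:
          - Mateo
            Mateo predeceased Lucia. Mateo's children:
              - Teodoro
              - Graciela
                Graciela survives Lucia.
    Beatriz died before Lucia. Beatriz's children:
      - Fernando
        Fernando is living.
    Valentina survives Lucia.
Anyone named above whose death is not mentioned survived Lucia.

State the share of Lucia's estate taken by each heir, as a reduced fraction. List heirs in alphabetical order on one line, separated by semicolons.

Alonso, as surviving spouse, takes 1/2.
The remaining 1/2 passes to Lucia's descendants per stirpes.
The 1/2 is divided into 4 equal shares of 1/8 among Octavio, Beatriz, Pilar, Valentina.
Octavio predeceased; the 1/8 allotted to Octavio's branch passes to Octavio's issue by representation.
The 1/8 is divided into 2 equal shares of 1/16 among Elena, Joaquin.
Elena predeceased; the 1/16 allotted to Elena's branch passes to Elena's issue by representation.
Mateo's line is the sole branch at this level, so the full 1/16 passes to Mateo's issue by representation.
The 1/16 is divided into 2 equal shares of 1/32 among Teodoro, Graciela.
Teodoro is living and takes 1/32.
Graciela is living and takes 1/32.
Joaquin is living and takes 1/16.
Beatriz predeceased; the 1/8 allotted to Beatriz's branch passes to Beatriz's issue by representation.
Fernando is the sole taker at this level and receives the full 1/8.
Pilar is living and takes 1/8.
Valentina is living and takes 1/8.

Alonso 1/2; Fernando 1/8; Graciela 1/32; Joaquin 1/16; Pilar 1/8; Teodoro 1/32; Valentina 1/8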